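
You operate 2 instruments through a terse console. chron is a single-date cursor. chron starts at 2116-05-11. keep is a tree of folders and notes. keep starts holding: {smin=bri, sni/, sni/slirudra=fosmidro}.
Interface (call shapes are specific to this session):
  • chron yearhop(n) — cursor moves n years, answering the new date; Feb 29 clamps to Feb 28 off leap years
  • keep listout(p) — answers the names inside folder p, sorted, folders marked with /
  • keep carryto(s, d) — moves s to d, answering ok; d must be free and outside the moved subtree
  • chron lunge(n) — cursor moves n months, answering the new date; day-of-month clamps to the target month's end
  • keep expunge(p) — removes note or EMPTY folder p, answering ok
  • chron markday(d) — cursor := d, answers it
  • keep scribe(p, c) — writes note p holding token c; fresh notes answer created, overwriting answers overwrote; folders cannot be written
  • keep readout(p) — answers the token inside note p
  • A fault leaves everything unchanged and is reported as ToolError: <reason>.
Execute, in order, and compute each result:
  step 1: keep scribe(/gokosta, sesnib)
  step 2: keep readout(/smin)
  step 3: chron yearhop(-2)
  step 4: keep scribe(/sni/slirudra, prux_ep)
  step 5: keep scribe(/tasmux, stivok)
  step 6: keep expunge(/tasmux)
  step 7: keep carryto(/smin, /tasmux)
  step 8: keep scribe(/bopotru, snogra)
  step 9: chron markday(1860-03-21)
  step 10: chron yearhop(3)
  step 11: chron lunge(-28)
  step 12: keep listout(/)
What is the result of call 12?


~$ keep scribe p→/gokosta c→sesnib
:: created
~$ keep readout p→/smin
:: bri
~$ chron yearhop n→-2
:: 2114-05-11
~$ keep scribe p→/sni/slirudra c→prux_ep
:: overwrote
~$ keep scribe p→/tasmux c→stivok
:: created
~$ keep expunge p→/tasmux
:: ok
~$ keep carryto s→/smin d→/tasmux
:: ok
~$ keep scribe p→/bopotru c→snogra
:: created
~$ chron markday d→1860-03-21
:: 1860-03-21
~$ chron yearhop n→3
:: 1863-03-21
~$ chron lunge n→-28
:: 1860-11-21
~$ keep listout p→/
:: [bopotru, gokosta, sni/, tasmux]

Answer: [bopotru, gokosta, sni/, tasmux]


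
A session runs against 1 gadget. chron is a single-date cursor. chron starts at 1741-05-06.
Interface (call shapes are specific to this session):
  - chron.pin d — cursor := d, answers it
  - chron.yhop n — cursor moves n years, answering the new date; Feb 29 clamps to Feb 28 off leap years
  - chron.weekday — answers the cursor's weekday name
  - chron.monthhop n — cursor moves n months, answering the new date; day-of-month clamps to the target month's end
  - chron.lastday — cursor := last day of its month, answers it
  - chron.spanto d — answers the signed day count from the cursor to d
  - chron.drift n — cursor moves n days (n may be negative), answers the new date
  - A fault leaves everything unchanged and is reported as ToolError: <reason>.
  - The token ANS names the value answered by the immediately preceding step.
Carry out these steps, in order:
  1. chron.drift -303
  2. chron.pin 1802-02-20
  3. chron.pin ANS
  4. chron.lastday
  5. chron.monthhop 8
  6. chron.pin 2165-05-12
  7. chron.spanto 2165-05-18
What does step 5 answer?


CALL drift[n='-303']
RET  1740-07-07
CALL pin[d='1802-02-20']
RET  1802-02-20
CALL pin[d='ANS']
RET  1802-02-20
CALL lastday[]
RET  1802-02-28
CALL monthhop[n='8']
RET  1802-10-28
CALL pin[d='2165-05-12']
RET  2165-05-12
CALL spanto[d='2165-05-18']
RET  6

Answer: 1802-10-28


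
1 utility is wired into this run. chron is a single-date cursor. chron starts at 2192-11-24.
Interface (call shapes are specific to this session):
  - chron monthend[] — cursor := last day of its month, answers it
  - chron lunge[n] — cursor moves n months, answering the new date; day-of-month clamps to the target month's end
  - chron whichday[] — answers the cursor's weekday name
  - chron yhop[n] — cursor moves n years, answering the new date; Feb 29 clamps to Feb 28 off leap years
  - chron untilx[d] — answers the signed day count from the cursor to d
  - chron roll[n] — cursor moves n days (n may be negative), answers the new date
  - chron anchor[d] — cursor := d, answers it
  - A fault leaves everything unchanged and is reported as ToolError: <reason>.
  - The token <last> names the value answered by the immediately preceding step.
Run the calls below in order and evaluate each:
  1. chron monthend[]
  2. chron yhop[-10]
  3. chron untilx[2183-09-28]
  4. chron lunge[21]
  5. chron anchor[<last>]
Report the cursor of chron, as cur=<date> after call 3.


CALL chron monthend[]
RET  2192-11-30
CALL chron yhop[-10]
RET  2182-11-30
CALL chron untilx[2183-09-28]
RET  302
CALL chron lunge[21]
RET  2184-08-30
CALL chron anchor[<last>]
RET  2184-08-30

Answer: cur=2182-11-30


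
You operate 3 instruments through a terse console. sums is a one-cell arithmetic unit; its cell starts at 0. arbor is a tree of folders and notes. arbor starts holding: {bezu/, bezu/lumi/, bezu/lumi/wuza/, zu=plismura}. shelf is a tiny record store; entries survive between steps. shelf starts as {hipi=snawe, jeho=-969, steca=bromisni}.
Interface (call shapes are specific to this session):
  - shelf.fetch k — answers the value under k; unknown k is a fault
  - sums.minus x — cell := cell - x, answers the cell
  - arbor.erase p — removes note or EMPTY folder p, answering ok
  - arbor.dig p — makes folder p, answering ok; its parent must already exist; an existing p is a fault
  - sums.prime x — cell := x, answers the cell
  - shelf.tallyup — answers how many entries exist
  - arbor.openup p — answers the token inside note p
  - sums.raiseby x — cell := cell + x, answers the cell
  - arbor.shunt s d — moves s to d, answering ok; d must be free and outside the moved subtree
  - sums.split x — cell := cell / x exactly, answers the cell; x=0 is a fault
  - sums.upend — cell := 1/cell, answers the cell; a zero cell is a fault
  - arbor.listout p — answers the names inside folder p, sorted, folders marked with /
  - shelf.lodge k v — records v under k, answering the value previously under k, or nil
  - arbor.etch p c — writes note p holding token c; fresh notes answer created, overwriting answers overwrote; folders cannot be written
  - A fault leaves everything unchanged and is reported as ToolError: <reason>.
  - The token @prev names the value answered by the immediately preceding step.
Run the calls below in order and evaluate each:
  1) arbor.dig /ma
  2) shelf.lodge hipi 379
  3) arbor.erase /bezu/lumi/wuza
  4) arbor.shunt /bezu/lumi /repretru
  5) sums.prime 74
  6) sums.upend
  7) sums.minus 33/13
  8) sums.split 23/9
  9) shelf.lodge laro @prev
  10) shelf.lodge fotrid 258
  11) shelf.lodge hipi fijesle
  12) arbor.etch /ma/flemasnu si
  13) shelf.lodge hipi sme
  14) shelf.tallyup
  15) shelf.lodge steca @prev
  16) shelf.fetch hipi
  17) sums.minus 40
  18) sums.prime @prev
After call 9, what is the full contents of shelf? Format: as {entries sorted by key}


Answer: {hipi=379, jeho=-969, laro=-21861/22126, steca=bromisni}

Derivation:
-> dig(p='/ma')
<- ok
-> lodge(k='hipi', v='379')
<- snawe
-> erase(p='/bezu/lumi/wuza')
<- ok
-> shunt(s='/bezu/lumi', d='/repretru')
<- ok
-> prime(x='74')
<- 74
-> upend()
<- 1/74
-> minus(x='33/13')
<- -2429/962
-> split(x='23/9')
<- -21861/22126
-> lodge(k='laro', v='@prev')
<- nil
-> lodge(k='fotrid', v='258')
<- nil
-> lodge(k='hipi', v='fijesle')
<- 379
-> etch(p='/ma/flemasnu', c='si')
<- created
-> lodge(k='hipi', v='sme')
<- fijesle
-> tallyup()
<- 5
-> lodge(k='steca', v='@prev')
<- bromisni
-> fetch(k='hipi')
<- sme
-> minus(x='40')
<- -906901/22126
-> prime(x='@prev')
<- -906901/22126


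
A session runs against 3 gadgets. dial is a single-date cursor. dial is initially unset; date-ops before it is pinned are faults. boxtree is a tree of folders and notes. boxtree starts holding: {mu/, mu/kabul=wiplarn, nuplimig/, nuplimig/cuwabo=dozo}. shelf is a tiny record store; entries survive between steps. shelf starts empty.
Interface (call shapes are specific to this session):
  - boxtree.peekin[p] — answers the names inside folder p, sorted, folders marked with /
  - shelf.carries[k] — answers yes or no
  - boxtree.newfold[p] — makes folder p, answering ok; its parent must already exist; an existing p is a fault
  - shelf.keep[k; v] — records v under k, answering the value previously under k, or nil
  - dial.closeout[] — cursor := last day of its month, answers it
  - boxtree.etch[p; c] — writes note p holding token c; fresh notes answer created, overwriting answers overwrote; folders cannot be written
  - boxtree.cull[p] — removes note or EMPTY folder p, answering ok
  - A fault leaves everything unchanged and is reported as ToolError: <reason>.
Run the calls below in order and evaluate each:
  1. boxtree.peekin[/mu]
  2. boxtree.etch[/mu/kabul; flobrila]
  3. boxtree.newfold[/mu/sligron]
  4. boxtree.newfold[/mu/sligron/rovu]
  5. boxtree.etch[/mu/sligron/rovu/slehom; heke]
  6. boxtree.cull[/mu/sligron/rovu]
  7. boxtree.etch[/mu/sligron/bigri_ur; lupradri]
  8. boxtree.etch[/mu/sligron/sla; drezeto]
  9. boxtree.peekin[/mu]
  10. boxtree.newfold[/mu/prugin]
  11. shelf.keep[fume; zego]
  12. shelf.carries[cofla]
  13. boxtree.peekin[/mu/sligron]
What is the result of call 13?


Answer: [bigri_ur, rovu/, sla]

Derivation:
I call boxtree.peekin passing /mu, → [kabul].
I invoke boxtree.etch passing /mu/kabul, flobrila, which returns overwrote.
I try boxtree.newfold passing /mu/sligron, — result: ok.
Now I run boxtree.newfold passing /mu/sligron/rovu, → ok.
Next I call boxtree.etch passing /mu/sligron/rovu/slehom, heke, and get created.
I use boxtree.cull passing /mu/sligron/rovu, — result: ToolError: not empty.
I use boxtree.etch passing /mu/sligron/bigri_ur, lupradri, and get created.
Invoking boxtree.etch passing /mu/sligron/sla, drezeto, yielding created.
I try boxtree.peekin passing /mu: [kabul, sligron/].
I invoke boxtree.newfold passing /mu/prugin, → ok.
Next I call shelf.keep passing fume, zego, — result: nil.
I call shelf.carries passing cofla, giving no.
Then boxtree.peekin passing /mu/sligron, and get [bigri_ur, rovu/, sla].


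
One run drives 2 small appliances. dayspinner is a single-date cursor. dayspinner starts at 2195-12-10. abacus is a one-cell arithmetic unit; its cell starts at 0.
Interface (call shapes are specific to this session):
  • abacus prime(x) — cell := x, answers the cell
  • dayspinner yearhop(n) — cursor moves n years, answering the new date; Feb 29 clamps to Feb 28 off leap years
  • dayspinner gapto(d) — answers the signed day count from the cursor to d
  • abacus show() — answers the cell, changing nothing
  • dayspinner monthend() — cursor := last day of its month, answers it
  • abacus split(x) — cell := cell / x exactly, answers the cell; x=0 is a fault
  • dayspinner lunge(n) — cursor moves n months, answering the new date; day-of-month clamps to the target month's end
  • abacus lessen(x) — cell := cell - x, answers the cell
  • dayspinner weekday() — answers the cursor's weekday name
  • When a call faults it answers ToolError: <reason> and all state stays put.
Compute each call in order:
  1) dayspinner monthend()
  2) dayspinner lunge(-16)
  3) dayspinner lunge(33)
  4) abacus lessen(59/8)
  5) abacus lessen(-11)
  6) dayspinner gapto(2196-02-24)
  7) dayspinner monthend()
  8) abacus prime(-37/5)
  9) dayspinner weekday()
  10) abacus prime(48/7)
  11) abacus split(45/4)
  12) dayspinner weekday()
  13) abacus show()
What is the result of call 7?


Answer: 2197-05-31

Derivation:
# dayspinner monthend() ~> 2195-12-31
# dayspinner lunge(n='-16') ~> 2194-08-31
# dayspinner lunge(n='33') ~> 2197-05-31
# abacus lessen(x='59/8') ~> -59/8
# abacus lessen(x='-11') ~> 29/8
# dayspinner gapto(d='2196-02-24') ~> -462
# dayspinner monthend() ~> 2197-05-31
# abacus prime(x='-37/5') ~> -37/5
# dayspinner weekday() ~> Wednesday
# abacus prime(x='48/7') ~> 48/7
# abacus split(x='45/4') ~> 64/105
# dayspinner weekday() ~> Wednesday
# abacus show() ~> 64/105


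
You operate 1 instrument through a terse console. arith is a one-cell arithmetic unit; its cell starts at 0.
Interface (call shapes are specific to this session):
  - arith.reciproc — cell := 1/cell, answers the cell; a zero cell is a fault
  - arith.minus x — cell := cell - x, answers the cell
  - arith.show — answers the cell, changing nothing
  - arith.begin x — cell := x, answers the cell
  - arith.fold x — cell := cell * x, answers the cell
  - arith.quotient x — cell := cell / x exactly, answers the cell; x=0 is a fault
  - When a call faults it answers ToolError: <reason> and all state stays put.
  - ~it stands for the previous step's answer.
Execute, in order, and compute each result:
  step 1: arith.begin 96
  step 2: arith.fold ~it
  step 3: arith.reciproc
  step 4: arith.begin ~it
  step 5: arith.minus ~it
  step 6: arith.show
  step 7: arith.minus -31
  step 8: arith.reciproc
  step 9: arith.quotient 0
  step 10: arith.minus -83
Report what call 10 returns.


Act: begin[x→96]
Obs: 96
Act: fold[x→~it]
Obs: 9216
Act: reciproc[]
Obs: 1/9216
Act: begin[x→~it]
Obs: 1/9216
Act: minus[x→~it]
Obs: 0
Act: show[]
Obs: 0
Act: minus[x→-31]
Obs: 31
Act: reciproc[]
Obs: 1/31
Act: quotient[x→0]
Obs: ToolError: division by zero
Act: minus[x→-83]
Obs: 2574/31

Answer: 2574/31


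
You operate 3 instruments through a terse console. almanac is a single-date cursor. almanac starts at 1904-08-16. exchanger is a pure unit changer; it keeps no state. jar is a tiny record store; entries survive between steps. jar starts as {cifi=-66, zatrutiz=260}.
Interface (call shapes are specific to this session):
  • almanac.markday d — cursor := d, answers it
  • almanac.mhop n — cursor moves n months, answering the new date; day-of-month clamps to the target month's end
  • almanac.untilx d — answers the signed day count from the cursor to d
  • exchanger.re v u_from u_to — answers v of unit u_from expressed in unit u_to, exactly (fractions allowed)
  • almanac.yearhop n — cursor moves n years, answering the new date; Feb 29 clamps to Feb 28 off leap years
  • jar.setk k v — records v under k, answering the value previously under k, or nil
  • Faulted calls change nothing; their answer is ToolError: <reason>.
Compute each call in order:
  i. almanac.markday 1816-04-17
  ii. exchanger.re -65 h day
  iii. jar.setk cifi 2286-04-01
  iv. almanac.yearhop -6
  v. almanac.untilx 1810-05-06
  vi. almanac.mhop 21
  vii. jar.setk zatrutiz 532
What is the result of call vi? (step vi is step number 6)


Answer: 1812-01-17

Derivation:
% 1. almanac.markday(d→1816-04-17) == 1816-04-17
% 2. exchanger.re(v→-65, u_from→h, u_to→day) == -65/24
% 3. jar.setk(k→cifi, v→2286-04-01) == -66
% 4. almanac.yearhop(n→-6) == 1810-04-17
% 5. almanac.untilx(d→1810-05-06) == 19
% 6. almanac.mhop(n→21) == 1812-01-17
% 7. jar.setk(k→zatrutiz, v→532) == 260


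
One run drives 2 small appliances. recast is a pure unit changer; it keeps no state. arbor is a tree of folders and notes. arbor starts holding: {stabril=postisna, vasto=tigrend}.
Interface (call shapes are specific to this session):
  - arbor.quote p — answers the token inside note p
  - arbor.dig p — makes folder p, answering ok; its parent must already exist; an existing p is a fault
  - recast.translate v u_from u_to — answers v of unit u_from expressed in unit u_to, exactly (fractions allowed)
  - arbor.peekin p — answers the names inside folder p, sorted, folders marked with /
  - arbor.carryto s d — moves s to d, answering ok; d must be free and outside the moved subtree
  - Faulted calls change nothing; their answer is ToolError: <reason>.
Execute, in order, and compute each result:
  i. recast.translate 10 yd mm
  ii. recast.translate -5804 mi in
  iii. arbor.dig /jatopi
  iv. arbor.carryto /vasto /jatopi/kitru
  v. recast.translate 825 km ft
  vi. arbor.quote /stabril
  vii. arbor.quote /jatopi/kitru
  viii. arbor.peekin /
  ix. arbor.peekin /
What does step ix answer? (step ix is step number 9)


CALL recast.translate[v: 10; u_from: yd; u_to: mm]
RET  9144
CALL recast.translate[v: -5804; u_from: mi; u_to: in]
RET  -367741440
CALL arbor.dig[p: /jatopi]
RET  ok
CALL arbor.carryto[s: /vasto; d: /jatopi/kitru]
RET  ok
CALL recast.translate[v: 825; u_from: km; u_to: ft]
RET  343750000/127
CALL arbor.quote[p: /stabril]
RET  postisna
CALL arbor.quote[p: /jatopi/kitru]
RET  tigrend
CALL arbor.peekin[p: /]
RET  [jatopi/, stabril]
CALL arbor.peekin[p: /]
RET  [jatopi/, stabril]

Answer: [jatopi/, stabril]


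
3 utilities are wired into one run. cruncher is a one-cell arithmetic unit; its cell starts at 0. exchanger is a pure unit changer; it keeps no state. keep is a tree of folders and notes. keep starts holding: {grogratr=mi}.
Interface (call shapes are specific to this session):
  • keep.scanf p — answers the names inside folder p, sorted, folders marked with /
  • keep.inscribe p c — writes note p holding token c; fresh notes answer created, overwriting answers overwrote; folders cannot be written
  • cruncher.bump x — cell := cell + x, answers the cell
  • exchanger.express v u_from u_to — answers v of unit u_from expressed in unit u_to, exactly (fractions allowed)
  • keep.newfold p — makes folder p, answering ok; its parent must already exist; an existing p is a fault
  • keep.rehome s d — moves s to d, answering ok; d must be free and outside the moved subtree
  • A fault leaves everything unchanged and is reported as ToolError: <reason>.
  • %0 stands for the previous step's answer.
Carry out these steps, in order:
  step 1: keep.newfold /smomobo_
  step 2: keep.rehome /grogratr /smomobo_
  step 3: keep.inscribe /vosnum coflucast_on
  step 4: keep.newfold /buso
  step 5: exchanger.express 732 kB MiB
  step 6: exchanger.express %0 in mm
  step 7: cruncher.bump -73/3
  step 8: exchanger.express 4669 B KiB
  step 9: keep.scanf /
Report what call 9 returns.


Answer: [buso/, grogratr, smomobo_/, vosnum]

Derivation:
-> newfold(p=/smomobo_)
<- ok
-> rehome(s=/grogratr, d=/smomobo_)
<- ToolError: exists
-> inscribe(p=/vosnum, c=coflucast_on)
<- created
-> newfold(p=/buso)
<- ok
-> express(v=732, u_from=kB, u_to=MiB)
<- 22875/32768
-> express(v=%0, u_from=in, u_to=mm)
<- 581025/32768
-> bump(x=-73/3)
<- -73/3
-> express(v=4669, u_from=B, u_to=KiB)
<- 4669/1024
-> scanf(p=/)
<- [buso/, grogratr, smomobo_/, vosnum]


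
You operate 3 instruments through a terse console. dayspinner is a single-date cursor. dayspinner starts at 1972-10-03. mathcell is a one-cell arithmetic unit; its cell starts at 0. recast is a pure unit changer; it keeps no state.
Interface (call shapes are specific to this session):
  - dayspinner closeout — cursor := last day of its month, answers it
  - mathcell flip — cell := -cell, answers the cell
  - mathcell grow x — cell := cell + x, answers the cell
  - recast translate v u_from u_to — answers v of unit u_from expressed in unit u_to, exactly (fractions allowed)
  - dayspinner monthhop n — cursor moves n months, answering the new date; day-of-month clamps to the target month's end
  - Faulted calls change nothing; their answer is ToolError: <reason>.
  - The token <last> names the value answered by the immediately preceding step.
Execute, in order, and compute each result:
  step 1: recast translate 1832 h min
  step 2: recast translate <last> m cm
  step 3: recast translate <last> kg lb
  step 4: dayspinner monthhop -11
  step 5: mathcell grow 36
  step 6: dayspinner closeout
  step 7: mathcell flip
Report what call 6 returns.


→ recast translate(v=1832, u_from=h, u_to=min)
← 109920
→ recast translate(v=<last>, u_from=m, u_to=cm)
← 10992000
→ recast translate(v=<last>, u_from=kg, u_to=lb)
← 1099200000000000/45359237
→ dayspinner monthhop(n=-11)
← 1971-11-03
→ mathcell grow(x=36)
← 36
→ dayspinner closeout()
← 1971-11-30
→ mathcell flip()
← -36

Answer: 1971-11-30


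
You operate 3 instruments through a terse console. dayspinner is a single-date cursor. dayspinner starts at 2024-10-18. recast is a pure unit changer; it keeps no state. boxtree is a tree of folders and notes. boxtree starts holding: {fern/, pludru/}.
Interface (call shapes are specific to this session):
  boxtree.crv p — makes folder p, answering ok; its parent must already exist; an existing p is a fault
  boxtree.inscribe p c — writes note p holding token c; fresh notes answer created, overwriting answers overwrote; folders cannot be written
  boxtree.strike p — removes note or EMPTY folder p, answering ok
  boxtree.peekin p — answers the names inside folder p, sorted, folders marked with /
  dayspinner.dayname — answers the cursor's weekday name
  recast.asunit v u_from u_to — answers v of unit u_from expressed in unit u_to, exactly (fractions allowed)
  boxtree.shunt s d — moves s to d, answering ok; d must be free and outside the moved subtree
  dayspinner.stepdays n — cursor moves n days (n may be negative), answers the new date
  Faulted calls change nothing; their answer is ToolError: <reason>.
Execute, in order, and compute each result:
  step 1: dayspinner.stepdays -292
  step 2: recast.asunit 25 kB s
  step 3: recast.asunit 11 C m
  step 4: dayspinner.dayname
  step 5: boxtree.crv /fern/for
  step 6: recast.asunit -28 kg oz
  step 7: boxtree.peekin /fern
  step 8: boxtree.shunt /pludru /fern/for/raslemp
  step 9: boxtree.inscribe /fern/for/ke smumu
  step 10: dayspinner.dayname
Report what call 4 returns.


I run dayspinner.stepdays(n=-292): 2023-12-31.
Calling recast.asunit(v=25, u_from=kB, u_to=s), → ToolError: incompatible units.
Now I run recast.asunit(v=11, u_from=C, u_to=m), which returns ToolError: incompatible units.
I run dayspinner.dayname(), — result: Sunday.
Calling boxtree.crv(p=/fern/for), and get ok.
Now I run recast.asunit(v=-28, u_from=kg, u_to=oz), and observe -6400000000/6479891.
Now I run boxtree.peekin(p=/fern), — result: [for/].
I try boxtree.shunt(s=/pludru, d=/fern/for/raslemp), yielding ok.
Now I run boxtree.inscribe(p=/fern/for/ke, c=smumu), → created.
I use dayspinner.dayname(), giving Sunday.

Answer: Sunday


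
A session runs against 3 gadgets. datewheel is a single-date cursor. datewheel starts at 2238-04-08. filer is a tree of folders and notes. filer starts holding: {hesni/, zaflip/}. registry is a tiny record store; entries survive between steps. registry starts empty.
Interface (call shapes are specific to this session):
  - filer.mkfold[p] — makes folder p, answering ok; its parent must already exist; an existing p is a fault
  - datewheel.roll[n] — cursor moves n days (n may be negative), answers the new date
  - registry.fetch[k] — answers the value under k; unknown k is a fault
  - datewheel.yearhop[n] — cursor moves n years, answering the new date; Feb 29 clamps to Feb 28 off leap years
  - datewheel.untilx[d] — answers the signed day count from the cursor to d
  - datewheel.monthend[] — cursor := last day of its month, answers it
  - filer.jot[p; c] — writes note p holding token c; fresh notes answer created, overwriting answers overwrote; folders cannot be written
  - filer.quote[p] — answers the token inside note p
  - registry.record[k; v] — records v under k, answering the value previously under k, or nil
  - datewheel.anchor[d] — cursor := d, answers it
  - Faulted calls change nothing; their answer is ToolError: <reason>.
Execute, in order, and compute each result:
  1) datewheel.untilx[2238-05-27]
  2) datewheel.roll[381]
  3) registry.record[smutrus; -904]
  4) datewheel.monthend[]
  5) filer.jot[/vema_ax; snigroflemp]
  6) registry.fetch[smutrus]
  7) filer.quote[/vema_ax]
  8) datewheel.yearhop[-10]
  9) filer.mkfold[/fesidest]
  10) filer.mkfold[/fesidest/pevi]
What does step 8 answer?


Answer: 2229-04-30

Derivation:
! datewheel.untilx(d=2238-05-27) : 49
! datewheel.roll(n=381) : 2239-04-24
! registry.record(k=smutrus, v=-904) : nil
! datewheel.monthend() : 2239-04-30
! filer.jot(p=/vema_ax, c=snigroflemp) : created
! registry.fetch(k=smutrus) : -904
! filer.quote(p=/vema_ax) : snigroflemp
! datewheel.yearhop(n=-10) : 2229-04-30
! filer.mkfold(p=/fesidest) : ok
! filer.mkfold(p=/fesidest/pevi) : ok


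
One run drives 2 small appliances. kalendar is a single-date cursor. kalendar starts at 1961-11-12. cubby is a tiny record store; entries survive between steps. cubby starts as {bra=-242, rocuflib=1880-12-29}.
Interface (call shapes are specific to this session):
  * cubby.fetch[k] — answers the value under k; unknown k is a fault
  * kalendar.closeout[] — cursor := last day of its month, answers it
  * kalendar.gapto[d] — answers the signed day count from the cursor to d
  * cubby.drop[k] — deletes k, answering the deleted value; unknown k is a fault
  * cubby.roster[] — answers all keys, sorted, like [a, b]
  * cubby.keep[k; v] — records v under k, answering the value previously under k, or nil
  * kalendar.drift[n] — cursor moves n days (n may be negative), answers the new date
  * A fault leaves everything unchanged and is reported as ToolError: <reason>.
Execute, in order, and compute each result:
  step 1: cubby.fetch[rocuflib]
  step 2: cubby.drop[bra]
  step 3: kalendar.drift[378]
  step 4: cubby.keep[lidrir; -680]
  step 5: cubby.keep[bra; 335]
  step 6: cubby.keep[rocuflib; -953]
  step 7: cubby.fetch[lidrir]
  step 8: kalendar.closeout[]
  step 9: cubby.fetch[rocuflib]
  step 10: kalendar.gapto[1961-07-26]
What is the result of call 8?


Answer: 1962-11-30

Derivation:
Act: cubby.fetch[k: rocuflib]
Obs: 1880-12-29
Act: cubby.drop[k: bra]
Obs: -242
Act: kalendar.drift[n: 378]
Obs: 1962-11-25
Act: cubby.keep[k: lidrir; v: -680]
Obs: nil
Act: cubby.keep[k: bra; v: 335]
Obs: nil
Act: cubby.keep[k: rocuflib; v: -953]
Obs: 1880-12-29
Act: cubby.fetch[k: lidrir]
Obs: -680
Act: kalendar.closeout[]
Obs: 1962-11-30
Act: cubby.fetch[k: rocuflib]
Obs: -953
Act: kalendar.gapto[d: 1961-07-26]
Obs: -492


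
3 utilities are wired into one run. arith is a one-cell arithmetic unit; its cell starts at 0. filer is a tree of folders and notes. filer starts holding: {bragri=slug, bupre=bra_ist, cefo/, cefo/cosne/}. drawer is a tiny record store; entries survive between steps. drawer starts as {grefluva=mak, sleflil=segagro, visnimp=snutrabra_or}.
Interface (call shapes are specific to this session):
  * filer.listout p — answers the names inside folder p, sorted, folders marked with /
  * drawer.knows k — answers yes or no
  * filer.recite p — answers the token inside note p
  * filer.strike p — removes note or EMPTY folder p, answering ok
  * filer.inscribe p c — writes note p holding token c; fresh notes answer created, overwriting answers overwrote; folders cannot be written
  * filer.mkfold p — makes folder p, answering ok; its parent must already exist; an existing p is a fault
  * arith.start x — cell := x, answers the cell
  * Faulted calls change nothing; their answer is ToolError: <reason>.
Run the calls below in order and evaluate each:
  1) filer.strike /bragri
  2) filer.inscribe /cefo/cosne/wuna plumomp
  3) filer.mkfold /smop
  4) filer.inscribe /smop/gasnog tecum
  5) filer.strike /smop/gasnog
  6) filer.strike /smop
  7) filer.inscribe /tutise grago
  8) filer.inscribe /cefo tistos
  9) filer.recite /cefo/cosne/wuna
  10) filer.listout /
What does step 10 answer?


I run strike(p: /bragri), and observe ok.
I use inscribe(p: /cefo/cosne/wuna, c: plumomp), giving created.
Now I run mkfold(p: /smop), and get ok.
Using inscribe(p: /smop/gasnog, c: tecum), yielding created.
Now I run strike(p: /smop/gasnog), yielding ok.
I try strike(p: /smop): ok.
Calling inscribe(p: /tutise, c: grago), which returns created.
I try inscribe(p: /cefo, c: tistos), → ToolError: is a directory.
I use recite(p: /cefo/cosne/wuna), and see plumomp.
I call listout(p: /), and see [bupre, cefo/, tutise].

Answer: [bupre, cefo/, tutise]


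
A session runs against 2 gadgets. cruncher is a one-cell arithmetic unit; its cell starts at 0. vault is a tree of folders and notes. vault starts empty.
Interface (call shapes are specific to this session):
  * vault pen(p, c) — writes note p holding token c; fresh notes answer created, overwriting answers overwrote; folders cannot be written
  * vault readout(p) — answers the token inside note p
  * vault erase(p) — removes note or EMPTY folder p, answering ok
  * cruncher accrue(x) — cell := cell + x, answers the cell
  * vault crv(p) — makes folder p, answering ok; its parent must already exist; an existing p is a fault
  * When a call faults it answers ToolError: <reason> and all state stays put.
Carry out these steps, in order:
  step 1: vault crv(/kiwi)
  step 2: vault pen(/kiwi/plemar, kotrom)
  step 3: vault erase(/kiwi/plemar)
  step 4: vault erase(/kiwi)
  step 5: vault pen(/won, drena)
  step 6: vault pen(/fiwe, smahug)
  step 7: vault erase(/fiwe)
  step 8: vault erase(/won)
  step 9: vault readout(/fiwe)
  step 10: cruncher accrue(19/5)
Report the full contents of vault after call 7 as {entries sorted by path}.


→ vault crv(p: /kiwi)
← ok
→ vault pen(p: /kiwi/plemar, c: kotrom)
← created
→ vault erase(p: /kiwi/plemar)
← ok
→ vault erase(p: /kiwi)
← ok
→ vault pen(p: /won, c: drena)
← created
→ vault pen(p: /fiwe, c: smahug)
← created
→ vault erase(p: /fiwe)
← ok
→ vault erase(p: /won)
← ok
→ vault readout(p: /fiwe)
← ToolError: not found
→ cruncher accrue(x: 19/5)
← 19/5

Answer: {won=drena}


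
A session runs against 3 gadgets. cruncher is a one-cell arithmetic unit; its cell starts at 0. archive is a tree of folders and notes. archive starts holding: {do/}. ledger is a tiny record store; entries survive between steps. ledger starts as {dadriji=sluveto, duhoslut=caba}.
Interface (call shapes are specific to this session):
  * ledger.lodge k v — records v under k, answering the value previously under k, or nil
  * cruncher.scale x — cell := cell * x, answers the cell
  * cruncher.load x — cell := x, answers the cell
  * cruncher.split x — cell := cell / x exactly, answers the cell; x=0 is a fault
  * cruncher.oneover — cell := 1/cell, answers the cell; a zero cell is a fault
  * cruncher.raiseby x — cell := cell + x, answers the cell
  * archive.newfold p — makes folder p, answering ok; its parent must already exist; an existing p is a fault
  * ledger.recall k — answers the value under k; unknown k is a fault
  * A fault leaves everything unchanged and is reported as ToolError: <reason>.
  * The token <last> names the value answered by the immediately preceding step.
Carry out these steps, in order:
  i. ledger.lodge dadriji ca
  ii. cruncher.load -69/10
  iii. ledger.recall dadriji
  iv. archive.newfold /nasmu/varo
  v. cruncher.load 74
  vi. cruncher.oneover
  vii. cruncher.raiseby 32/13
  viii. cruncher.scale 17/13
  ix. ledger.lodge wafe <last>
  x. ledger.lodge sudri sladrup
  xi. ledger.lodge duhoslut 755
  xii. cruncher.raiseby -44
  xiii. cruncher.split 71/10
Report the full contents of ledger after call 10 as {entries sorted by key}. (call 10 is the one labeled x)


→ ledger.lodge(k→dadriji, v→ca)
← sluveto
→ cruncher.load(x→-69/10)
← -69/10
→ ledger.recall(k→dadriji)
← ca
→ archive.newfold(p→/nasmu/varo)
← ToolError: no parent
→ cruncher.load(x→74)
← 74
→ cruncher.oneover()
← 1/74
→ cruncher.raiseby(x→32/13)
← 2381/962
→ cruncher.scale(x→17/13)
← 40477/12506
→ ledger.lodge(k→wafe, v→<last>)
← nil
→ ledger.lodge(k→sudri, v→sladrup)
← nil
→ ledger.lodge(k→duhoslut, v→755)
← caba
→ cruncher.raiseby(x→-44)
← -509787/12506
→ cruncher.split(x→71/10)
← -2548935/443963

Answer: {dadriji=ca, duhoslut=caba, sudri=sladrup, wafe=40477/12506}


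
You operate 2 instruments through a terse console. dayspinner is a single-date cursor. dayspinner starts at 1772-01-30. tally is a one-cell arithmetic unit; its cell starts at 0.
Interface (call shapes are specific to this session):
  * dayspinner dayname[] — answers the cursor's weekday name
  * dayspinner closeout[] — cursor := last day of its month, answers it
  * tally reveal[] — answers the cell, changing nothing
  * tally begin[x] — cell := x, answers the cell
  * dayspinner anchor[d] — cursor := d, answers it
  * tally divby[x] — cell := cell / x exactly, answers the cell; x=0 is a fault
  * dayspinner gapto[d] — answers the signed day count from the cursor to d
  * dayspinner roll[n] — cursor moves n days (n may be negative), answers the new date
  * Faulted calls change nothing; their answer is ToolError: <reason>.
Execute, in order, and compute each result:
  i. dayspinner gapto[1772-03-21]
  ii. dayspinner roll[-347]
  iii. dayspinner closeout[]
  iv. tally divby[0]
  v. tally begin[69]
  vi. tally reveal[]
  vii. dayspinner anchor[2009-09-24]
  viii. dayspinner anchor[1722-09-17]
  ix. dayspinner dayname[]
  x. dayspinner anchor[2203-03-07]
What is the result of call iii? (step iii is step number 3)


% dayspinner gapto d='1772-03-21'
[out] 51
% dayspinner roll n='-347'
[out] 1771-02-17
% dayspinner closeout
[out] 1771-02-28
% tally divby x='0'
[out] ToolError: division by zero
% tally begin x='69'
[out] 69
% tally reveal
[out] 69
% dayspinner anchor d='2009-09-24'
[out] 2009-09-24
% dayspinner anchor d='1722-09-17'
[out] 1722-09-17
% dayspinner dayname
[out] Thursday
% dayspinner anchor d='2203-03-07'
[out] 2203-03-07

Answer: 1771-02-28


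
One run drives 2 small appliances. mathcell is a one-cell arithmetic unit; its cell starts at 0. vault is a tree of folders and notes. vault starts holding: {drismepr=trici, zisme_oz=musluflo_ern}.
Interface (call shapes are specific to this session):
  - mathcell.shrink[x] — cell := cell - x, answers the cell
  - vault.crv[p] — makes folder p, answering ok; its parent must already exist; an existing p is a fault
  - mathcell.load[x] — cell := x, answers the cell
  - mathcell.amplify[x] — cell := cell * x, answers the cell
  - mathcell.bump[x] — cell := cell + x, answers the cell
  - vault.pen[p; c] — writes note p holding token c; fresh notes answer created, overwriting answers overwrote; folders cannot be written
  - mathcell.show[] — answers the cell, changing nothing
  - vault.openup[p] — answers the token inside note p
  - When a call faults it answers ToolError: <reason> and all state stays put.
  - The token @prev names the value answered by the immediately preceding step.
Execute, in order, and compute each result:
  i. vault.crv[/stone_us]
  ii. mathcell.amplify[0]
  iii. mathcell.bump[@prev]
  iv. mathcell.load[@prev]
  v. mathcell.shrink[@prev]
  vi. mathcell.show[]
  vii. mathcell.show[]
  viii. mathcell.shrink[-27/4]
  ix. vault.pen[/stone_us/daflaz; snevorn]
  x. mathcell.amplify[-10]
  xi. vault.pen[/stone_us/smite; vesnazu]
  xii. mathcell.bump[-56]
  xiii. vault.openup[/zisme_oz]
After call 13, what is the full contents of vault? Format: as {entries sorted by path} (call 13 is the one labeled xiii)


~$ vault.crv p='/stone_us'
  ok
~$ mathcell.amplify x='0'
  0
~$ mathcell.bump x='@prev'
  0
~$ mathcell.load x='@prev'
  0
~$ mathcell.shrink x='@prev'
  0
~$ mathcell.show
  0
~$ mathcell.show
  0
~$ mathcell.shrink x='-27/4'
  27/4
~$ vault.pen p='/stone_us/daflaz' c='snevorn'
  created
~$ mathcell.amplify x='-10'
  -135/2
~$ vault.pen p='/stone_us/smite' c='vesnazu'
  created
~$ mathcell.bump x='-56'
  -247/2
~$ vault.openup p='/zisme_oz'
  musluflo_ern

Answer: {drismepr=trici, stone_us/, stone_us/daflaz=snevorn, stone_us/smite=vesnazu, zisme_oz=musluflo_ern}


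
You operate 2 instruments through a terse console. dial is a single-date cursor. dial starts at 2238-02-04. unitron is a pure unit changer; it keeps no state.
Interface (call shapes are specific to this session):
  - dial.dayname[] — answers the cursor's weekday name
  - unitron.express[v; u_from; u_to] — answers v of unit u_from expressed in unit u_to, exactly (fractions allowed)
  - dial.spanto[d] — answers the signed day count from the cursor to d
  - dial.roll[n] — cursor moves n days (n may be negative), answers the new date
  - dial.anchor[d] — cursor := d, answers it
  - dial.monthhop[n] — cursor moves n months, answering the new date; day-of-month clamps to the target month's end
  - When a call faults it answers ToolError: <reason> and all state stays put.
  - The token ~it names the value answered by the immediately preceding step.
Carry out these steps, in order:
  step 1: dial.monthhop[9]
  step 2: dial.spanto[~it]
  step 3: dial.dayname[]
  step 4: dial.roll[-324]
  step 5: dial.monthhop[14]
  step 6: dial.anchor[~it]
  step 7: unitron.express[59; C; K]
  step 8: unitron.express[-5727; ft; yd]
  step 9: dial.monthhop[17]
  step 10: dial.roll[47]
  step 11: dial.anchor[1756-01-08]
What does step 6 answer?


% 1. monthhop(n='9') -> 2238-11-04
% 2. spanto(d='~it') -> 0
% 3. dayname() -> Sunday
% 4. roll(n='-324') -> 2237-12-15
% 5. monthhop(n='14') -> 2239-02-15
% 6. anchor(d='~it') -> 2239-02-15
% 7. express(v='59', u_from='C', u_to='K') -> 6643/20
% 8. express(v='-5727', u_from='ft', u_to='yd') -> -1909
% 9. monthhop(n='17') -> 2240-07-15
% 10. roll(n='47') -> 2240-08-31
% 11. anchor(d='1756-01-08') -> 1756-01-08

Answer: 2239-02-15


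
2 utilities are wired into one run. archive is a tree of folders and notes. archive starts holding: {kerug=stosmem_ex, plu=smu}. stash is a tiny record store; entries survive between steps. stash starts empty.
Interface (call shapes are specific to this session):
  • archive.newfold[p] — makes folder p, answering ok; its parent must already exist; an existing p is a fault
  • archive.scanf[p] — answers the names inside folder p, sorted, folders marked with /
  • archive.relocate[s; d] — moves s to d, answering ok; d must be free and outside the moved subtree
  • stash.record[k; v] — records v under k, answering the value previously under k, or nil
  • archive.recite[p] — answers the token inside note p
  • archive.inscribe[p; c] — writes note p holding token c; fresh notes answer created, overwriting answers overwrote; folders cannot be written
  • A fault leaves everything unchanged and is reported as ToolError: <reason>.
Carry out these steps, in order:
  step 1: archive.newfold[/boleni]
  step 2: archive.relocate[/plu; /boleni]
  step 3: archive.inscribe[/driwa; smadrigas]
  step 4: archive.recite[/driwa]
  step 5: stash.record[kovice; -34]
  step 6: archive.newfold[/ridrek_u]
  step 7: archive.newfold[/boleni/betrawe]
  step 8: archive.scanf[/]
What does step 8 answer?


Answer: [boleni/, driwa, kerug, plu, ridrek_u/]

Derivation:
CALL newfold[/boleni]
RET  ok
CALL relocate[/plu; /boleni]
RET  ToolError: exists
CALL inscribe[/driwa; smadrigas]
RET  created
CALL recite[/driwa]
RET  smadrigas
CALL record[kovice; -34]
RET  nil
CALL newfold[/ridrek_u]
RET  ok
CALL newfold[/boleni/betrawe]
RET  ok
CALL scanf[/]
RET  [boleni/, driwa, kerug, plu, ridrek_u/]


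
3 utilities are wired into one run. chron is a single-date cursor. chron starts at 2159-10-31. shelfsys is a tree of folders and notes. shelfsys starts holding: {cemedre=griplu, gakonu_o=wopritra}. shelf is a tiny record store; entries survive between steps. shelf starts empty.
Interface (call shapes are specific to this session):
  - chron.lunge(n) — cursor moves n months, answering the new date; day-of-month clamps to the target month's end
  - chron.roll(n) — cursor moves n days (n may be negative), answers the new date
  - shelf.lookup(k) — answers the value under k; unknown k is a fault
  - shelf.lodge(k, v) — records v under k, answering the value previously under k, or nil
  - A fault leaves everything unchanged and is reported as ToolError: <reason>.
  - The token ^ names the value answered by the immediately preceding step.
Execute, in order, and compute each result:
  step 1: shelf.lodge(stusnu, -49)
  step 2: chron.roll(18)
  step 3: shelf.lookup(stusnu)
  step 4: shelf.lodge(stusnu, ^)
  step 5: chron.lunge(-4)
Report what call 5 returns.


I try shelf.lodge using k: stusnu, v: -49: nil.
Next I call chron.roll using n: 18, giving 2159-11-18.
I invoke shelf.lookup using k: stusnu, giving -49.
Using shelf.lodge using k: stusnu, v: ^, — result: -49.
I call chron.lunge using n: -4, and get 2159-07-18.

Answer: 2159-07-18
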